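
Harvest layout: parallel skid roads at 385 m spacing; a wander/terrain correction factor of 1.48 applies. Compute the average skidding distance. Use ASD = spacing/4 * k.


Formula: ASD = (spacing / 4) * correction
Uncorrected distance = spacing / 4 = 385 / 4 = 96.25 m
ASD = 96.25 * 1.48 = 142 m

142


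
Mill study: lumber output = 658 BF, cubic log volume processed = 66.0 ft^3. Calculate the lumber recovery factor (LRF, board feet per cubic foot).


Formula: LRF = Lumber Output (BF) / Log Input (ft^3)
LRF = 658 BF / 66.0 ft^3
LRF = 9.97 BF/ft^3

9.97


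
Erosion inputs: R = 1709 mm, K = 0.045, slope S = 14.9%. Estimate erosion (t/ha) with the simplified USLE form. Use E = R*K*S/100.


Formula: E = R * K * S / 100  (simplified USLE)
R * K = 1709 * 0.045 = 76.905
E = 76.905 * 14.9 / 100 = 11.46 t/ha

11.46


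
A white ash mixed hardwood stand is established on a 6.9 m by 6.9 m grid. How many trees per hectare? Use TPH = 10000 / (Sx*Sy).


Formula: TPH = 10000 m^2/ha / (spacing_x * spacing_y)
Area per tree = 6.9 m * 6.9 m = 47.61 m^2
TPH = 10000 / 47.61 = 210 trees/ha

210


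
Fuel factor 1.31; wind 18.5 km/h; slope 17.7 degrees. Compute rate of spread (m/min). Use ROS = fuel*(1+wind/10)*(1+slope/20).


Formula: ROS = fuel * (1 + wind/10) * (1 + slope/20)
Wind factor = 1 + 18.5/10 = 2.85
Slope factor = 1 + 17.7/20 = 1.885
ROS = 1.31 * 2.85 * 1.885 = 7.04 m/min

7.04


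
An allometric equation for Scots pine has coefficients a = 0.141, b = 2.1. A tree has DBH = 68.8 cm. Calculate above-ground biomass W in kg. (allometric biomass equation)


Formula: W = a * DBH^b  (allometric power law)
DBH^b = 68.8^2.1 = 7226.6283
W = 0.141 * 7226.6283 = 1019.0 kg

1019.0


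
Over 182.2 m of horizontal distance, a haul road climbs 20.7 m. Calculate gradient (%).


Formula: Gradient = rise / run * 100
Gradient = 20.7 / 182.2 * 100 = 11.4%

11.4


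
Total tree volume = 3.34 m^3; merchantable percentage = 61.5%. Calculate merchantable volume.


Formula: MV = V_total * (merchantable_pct / 100)
Merchantable fraction = 61.5% / 100 = 0.615
MV = 3.34 m^3 * 0.615 = 2.054 m^3

2.054


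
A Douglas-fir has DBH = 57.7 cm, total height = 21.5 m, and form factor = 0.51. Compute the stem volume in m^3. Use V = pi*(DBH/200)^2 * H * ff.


Formula: V = pi * (DBH/200)^2 * H * ff
Radius = DBH/200 = 57.7/200 = 0.2885 m
Radius^2 = 0.2885^2 = 0.08323225 m^2
V = pi * 0.08323225 * 21.5 * 0.51
V = 2.867 m^3

2.867


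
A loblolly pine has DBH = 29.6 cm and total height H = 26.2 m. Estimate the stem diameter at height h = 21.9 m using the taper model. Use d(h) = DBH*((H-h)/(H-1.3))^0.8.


Taper: d(h) = DBH * ((H - h) / (H - 1.3))^0.8
Numerator = H - h = 26.2 - 21.9 = 4.3 m
Denominator = H - 1.3 = 26.2 - 1.3 = 24.9 m
Ratio = 4.3 / 24.9 = 0.17269
d = 29.6 * 0.17269^0.8 = 7.3 cm

7.3


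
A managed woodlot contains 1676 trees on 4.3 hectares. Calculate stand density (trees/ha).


Formula: Stand Density = N_trees / Area_ha
Density = 1676 trees / 4.3 ha
Density = 390 trees/ha

390


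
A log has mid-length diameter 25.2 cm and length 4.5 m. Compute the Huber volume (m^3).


Huber: V = Am * L,  Am = pi*(Dm/200)^2
Am = pi*(25.2/200)^2 = 0.049876 m^2
V = 0.049876*4.5 = 0.2244 m^3

0.2244


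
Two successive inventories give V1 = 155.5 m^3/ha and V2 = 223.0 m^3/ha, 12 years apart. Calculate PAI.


Formula: PAI = (V_T2 - V_T1) / (T2 - T1)
Volume increment = 223.0 - 155.5 = 67.5 m^3/ha
PAI = 67.5 / 12 = 5.63 m^3/ha/year

5.63


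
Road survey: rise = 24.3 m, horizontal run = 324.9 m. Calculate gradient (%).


Formula: Gradient = rise / run * 100
Gradient = 24.3 / 324.9 * 100 = 7.5%

7.5


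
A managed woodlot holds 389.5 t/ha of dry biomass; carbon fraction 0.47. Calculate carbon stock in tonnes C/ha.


Formula: Carbon Stock = Biomass * Carbon Fraction
C = 389.5 t/ha * 0.47
C = 183.1 t C/ha

183.1


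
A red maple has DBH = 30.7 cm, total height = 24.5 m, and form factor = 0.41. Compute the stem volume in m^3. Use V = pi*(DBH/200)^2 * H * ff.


Formula: V = pi * (DBH/200)^2 * H * ff
Radius = DBH/200 = 30.7/200 = 0.1535 m
Radius^2 = 0.1535^2 = 0.02356225 m^2
V = pi * 0.02356225 * 24.5 * 0.41
V = 0.744 m^3

0.744


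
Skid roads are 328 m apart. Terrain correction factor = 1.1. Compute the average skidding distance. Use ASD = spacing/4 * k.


Formula: ASD = (spacing / 4) * correction
Uncorrected distance = spacing / 4 = 328 / 4 = 82 m
ASD = 82 * 1.1 = 90 m

90


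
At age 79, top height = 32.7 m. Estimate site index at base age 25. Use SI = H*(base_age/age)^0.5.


Formula: SI = H_dom * (base_age / age)^0.5
Age ratio = 25 / 79 = 0.31646
sqrt(age_ratio) = 0.56254
SI = 32.7 * 0.56254 = 18.4 m

18.4


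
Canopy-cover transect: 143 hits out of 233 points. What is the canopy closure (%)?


Formula: Canopy closure = covered points / total points * 100
Closure = 143 / 233 * 100
Closure = 0.6137 * 100 = 61.4%

61.4


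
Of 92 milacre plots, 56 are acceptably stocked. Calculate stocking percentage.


Formula: Stocking % = stocked plots / total plots * 100
Stocking = 56 / 92 * 100
Stocking = 0.6087 * 100 = 60.9%

60.9


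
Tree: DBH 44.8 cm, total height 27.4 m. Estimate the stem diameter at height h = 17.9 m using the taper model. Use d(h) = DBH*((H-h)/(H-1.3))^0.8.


Taper: d(h) = DBH * ((H - h) / (H - 1.3))^0.8
Numerator = H - h = 27.4 - 17.9 = 9.5 m
Denominator = H - 1.3 = 27.4 - 1.3 = 26.1 m
Ratio = 9.5 / 26.1 = 0.36398
d = 44.8 * 0.36398^0.8 = 20.0 cm

20.0


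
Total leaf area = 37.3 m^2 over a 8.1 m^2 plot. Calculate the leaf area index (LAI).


Formula: LAI = total leaf area / ground area  (dimensionless)
LAI = 37.3 m^2 / 8.1 m^2
LAI = 4.6

4.6


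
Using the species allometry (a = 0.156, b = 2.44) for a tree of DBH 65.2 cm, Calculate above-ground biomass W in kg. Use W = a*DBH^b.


Formula: W = a * DBH^b  (allometric power law)
DBH^b = 65.2^2.44 = 26715.5509
W = 0.156 * 26715.5509 = 4167.6 kg

4167.6


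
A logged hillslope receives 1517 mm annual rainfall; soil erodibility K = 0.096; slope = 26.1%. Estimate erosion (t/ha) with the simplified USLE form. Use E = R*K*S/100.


Formula: E = R * K * S / 100  (simplified USLE)
R * K = 1517 * 0.096 = 145.632
E = 145.632 * 26.1 / 100 = 38.01 t/ha

38.01


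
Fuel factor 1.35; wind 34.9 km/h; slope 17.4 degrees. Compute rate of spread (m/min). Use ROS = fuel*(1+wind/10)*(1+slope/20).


Formula: ROS = fuel * (1 + wind/10) * (1 + slope/20)
Wind factor = 1 + 34.9/10 = 4.49
Slope factor = 1 + 17.4/20 = 1.87
ROS = 1.35 * 4.49 * 1.87 = 11.34 m/min

11.34


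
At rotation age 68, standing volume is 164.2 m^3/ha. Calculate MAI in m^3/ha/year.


Formula: MAI = Total Volume / Stand Age
MAI = 164.2 m^3/ha / 68 years
MAI = 2.41 m^3/ha/year

2.41


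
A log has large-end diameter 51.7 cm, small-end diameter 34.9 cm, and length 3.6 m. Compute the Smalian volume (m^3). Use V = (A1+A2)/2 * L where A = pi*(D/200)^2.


Smalian: V = (A1 + A2)/2 * L,  A = pi*(D/200)^2
A1 = pi*(51.7/200)^2 = 0.209928 m^2
A2 = pi*(34.9/200)^2 = 0.095662 m^2
V = (0.209928+0.095662)/2*3.6 = 0.5501 m^3

0.5501


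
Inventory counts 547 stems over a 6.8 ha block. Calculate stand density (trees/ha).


Formula: Stand Density = N_trees / Area_ha
Density = 547 trees / 6.8 ha
Density = 80 trees/ha

80


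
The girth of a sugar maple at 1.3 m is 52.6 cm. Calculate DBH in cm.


Formula: DBH = C / pi
DBH = 52.6 / pi
pi = 3.14159...
DBH = 16.7 cm

16.7


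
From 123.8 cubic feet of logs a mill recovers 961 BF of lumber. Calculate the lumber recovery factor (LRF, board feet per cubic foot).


Formula: LRF = Lumber Output (BF) / Log Input (ft^3)
LRF = 961 BF / 123.8 ft^3
LRF = 7.76 BF/ft^3

7.76


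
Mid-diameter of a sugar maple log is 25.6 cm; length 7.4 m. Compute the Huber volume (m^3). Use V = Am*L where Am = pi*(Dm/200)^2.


Huber: V = Am * L,  Am = pi*(Dm/200)^2
Am = pi*(25.6/200)^2 = 0.051472 m^2
V = 0.051472*7.4 = 0.3809 m^3

0.3809


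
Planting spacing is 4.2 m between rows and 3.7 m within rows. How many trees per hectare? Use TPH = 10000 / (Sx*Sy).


Formula: TPH = 10000 m^2/ha / (spacing_x * spacing_y)
Area per tree = 4.2 m * 3.7 m = 15.54 m^2
TPH = 10000 / 15.54 = 644 trees/ha

644


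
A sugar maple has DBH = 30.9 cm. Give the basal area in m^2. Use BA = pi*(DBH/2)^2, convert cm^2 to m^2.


Formula: BA = pi * (DBH/2)^2 / 10000  (cm^2 to m^2)
Radius = DBH/2 = 30.9/2 = 15.45 cm
BA = pi * 15.45^2 / 10000
   = 749.906 cm^2 / 10000
   = 0.075 m^2

0.075


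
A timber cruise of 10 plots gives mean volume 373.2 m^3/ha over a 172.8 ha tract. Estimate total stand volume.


Formula: Total Volume = Mean Volume per ha * Total Area
Total Volume = 373.2 m^3/ha * 172.8 ha
Total Volume = 64489 m^3

64489


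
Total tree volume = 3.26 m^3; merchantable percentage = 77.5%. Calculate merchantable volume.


Formula: MV = V_total * (merchantable_pct / 100)
Merchantable fraction = 77.5% / 100 = 0.775
MV = 3.26 m^3 * 0.775 = 2.527 m^3

2.527


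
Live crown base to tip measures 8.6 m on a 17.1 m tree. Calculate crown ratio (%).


Formula: Crown Ratio = (Crown Length / Total Height) * 100
CR = (8.6 m / 17.1 m) * 100
CR = 0.5029 * 100 = 50.3%

50.3


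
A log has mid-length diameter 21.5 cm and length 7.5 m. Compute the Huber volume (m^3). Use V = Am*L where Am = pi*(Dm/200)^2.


Huber: V = Am * L,  Am = pi*(Dm/200)^2
Am = pi*(21.5/200)^2 = 0.036305 m^2
V = 0.036305*7.5 = 0.2723 m^3

0.2723


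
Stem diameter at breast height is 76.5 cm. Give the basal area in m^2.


Formula: BA = pi * (DBH/2)^2 / 10000  (cm^2 to m^2)
Radius = DBH/2 = 76.5/2 = 38.25 cm
BA = pi * 38.25^2 / 10000
   = 4596.3464 cm^2 / 10000
   = 0.4596 m^2

0.4596


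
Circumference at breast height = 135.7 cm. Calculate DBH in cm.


Formula: DBH = C / pi
DBH = 135.7 / pi
pi = 3.14159...
DBH = 43.2 cm

43.2


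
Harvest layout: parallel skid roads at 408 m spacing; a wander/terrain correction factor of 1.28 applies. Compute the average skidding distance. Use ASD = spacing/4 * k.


Formula: ASD = (spacing / 4) * correction
Uncorrected distance = spacing / 4 = 408 / 4 = 102 m
ASD = 102 * 1.28 = 131 m

131


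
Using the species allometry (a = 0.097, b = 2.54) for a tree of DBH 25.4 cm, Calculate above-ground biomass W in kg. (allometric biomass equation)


Formula: W = a * DBH^b  (allometric power law)
DBH^b = 25.4^2.54 = 3700.6468
W = 0.097 * 3700.6468 = 359.0 kg

359.0


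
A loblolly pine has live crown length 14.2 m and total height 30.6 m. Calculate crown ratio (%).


Formula: Crown Ratio = (Crown Length / Total Height) * 100
CR = (14.2 m / 30.6 m) * 100
CR = 0.4641 * 100 = 46.4%

46.4


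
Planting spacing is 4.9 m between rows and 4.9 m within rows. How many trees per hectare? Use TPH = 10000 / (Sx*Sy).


Formula: TPH = 10000 m^2/ha / (spacing_x * spacing_y)
Area per tree = 4.9 m * 4.9 m = 24.01 m^2
TPH = 10000 / 24.01 = 416 trees/ha

416


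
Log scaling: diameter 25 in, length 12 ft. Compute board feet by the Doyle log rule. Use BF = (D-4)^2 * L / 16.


Doyle: BF = (D - 4)^2 * L / 16
Adjusted diameter = 25 - 4 = 21 in
(D-4)^2 = 21^2 = 441
BF = 441 * 12 / 16 = 331 BF

331


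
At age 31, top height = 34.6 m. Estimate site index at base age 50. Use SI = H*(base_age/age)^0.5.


Formula: SI = H_dom * (base_age / age)^0.5
Age ratio = 50 / 31 = 1.6129
sqrt(age_ratio) = 1.27
SI = 34.6 * 1.27 = 43.9 m

43.9


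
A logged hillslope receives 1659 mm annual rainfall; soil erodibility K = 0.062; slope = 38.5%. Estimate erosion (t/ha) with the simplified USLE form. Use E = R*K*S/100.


Formula: E = R * K * S / 100  (simplified USLE)
R * K = 1659 * 0.062 = 102.858
E = 102.858 * 38.5 / 100 = 39.6 t/ha

39.6


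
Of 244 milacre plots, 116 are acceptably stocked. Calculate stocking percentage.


Formula: Stocking % = stocked plots / total plots * 100
Stocking = 116 / 244 * 100
Stocking = 0.4754 * 100 = 47.5%

47.5


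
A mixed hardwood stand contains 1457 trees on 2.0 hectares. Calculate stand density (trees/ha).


Formula: Stand Density = N_trees / Area_ha
Density = 1457 trees / 2.0 ha
Density = 729 trees/ha

729


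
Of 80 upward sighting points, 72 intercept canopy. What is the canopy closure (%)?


Formula: Canopy closure = covered points / total points * 100
Closure = 72 / 80 * 100
Closure = 0.9 * 100 = 90.0%

90.0


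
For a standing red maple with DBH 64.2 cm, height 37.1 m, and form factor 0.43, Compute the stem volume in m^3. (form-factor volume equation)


Formula: V = pi * (DBH/200)^2 * H * ff
Radius = DBH/200 = 64.2/200 = 0.321 m
Radius^2 = 0.321^2 = 0.103041 m^2
V = pi * 0.103041 * 37.1 * 0.43
V = 5.164 m^3

5.164


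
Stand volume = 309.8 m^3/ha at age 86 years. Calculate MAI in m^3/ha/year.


Formula: MAI = Total Volume / Stand Age
MAI = 309.8 m^3/ha / 86 years
MAI = 3.6 m^3/ha/year

3.6


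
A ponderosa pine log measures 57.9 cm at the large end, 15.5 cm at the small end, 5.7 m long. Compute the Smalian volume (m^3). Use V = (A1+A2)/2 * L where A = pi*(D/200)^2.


Smalian: V = (A1 + A2)/2 * L,  A = pi*(D/200)^2
A1 = pi*(57.9/200)^2 = 0.263298 m^2
A2 = pi*(15.5/200)^2 = 0.018869 m^2
V = (0.263298+0.018869)/2*5.7 = 0.8042 m^3

0.8042


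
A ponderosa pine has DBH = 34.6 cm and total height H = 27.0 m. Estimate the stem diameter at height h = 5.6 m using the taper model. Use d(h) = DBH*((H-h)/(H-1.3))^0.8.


Taper: d(h) = DBH * ((H - h) / (H - 1.3))^0.8
Numerator = H - h = 27.0 - 5.6 = 21.4 m
Denominator = H - 1.3 = 27.0 - 1.3 = 25.7 m
Ratio = 21.4 / 25.7 = 0.83268
d = 34.6 * 0.83268^0.8 = 29.9 cm

29.9


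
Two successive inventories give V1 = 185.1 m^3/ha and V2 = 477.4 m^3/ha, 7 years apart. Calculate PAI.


Formula: PAI = (V_T2 - V_T1) / (T2 - T1)
Volume increment = 477.4 - 185.1 = 292.3 m^3/ha
PAI = 292.3 / 7 = 41.76 m^3/ha/year

41.76


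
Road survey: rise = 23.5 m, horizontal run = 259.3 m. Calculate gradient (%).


Formula: Gradient = rise / run * 100
Gradient = 23.5 / 259.3 * 100 = 9.1%

9.1


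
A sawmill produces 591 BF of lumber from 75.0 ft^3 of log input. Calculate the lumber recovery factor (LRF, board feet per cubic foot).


Formula: LRF = Lumber Output (BF) / Log Input (ft^3)
LRF = 591 BF / 75.0 ft^3
LRF = 7.88 BF/ft^3

7.88


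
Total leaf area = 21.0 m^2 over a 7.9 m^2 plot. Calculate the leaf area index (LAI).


Formula: LAI = total leaf area / ground area  (dimensionless)
LAI = 21.0 m^2 / 7.9 m^2
LAI = 2.66

2.66


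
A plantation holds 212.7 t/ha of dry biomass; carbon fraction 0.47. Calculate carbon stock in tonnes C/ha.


Formula: Carbon Stock = Biomass * Carbon Fraction
C = 212.7 t/ha * 0.47
C = 100.0 t C/ha

100.0


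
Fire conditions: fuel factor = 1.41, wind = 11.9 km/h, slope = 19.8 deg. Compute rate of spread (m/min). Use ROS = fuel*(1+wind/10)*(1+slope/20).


Formula: ROS = fuel * (1 + wind/10) * (1 + slope/20)
Wind factor = 1 + 11.9/10 = 2.19
Slope factor = 1 + 19.8/20 = 1.99
ROS = 1.41 * 2.19 * 1.99 = 6.14 m/min

6.14


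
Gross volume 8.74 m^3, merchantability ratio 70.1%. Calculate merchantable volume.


Formula: MV = V_total * (merchantable_pct / 100)
Merchantable fraction = 70.1% / 100 = 0.701
MV = 8.74 m^3 * 0.701 = 6.127 m^3

6.127


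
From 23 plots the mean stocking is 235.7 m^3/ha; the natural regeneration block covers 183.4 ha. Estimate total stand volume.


Formula: Total Volume = Mean Volume per ha * Total Area
Total Volume = 235.7 m^3/ha * 183.4 ha
Total Volume = 43227 m^3

43227


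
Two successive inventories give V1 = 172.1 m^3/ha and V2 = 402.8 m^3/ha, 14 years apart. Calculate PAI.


Formula: PAI = (V_T2 - V_T1) / (T2 - T1)
Volume increment = 402.8 - 172.1 = 230.7 m^3/ha
PAI = 230.7 / 14 = 16.48 m^3/ha/year

16.48


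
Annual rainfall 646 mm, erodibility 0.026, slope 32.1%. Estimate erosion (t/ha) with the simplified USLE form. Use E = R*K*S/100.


Formula: E = R * K * S / 100  (simplified USLE)
R * K = 646 * 0.026 = 16.796
E = 16.796 * 32.1 / 100 = 5.39 t/ha

5.39


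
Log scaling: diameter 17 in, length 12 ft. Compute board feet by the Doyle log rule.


Doyle: BF = (D - 4)^2 * L / 16
Adjusted diameter = 17 - 4 = 13 in
(D-4)^2 = 13^2 = 169
BF = 169 * 12 / 16 = 127 BF

127


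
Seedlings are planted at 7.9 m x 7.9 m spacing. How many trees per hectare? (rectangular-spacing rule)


Formula: TPH = 10000 m^2/ha / (spacing_x * spacing_y)
Area per tree = 7.9 m * 7.9 m = 62.41 m^2
TPH = 10000 / 62.41 = 160 trees/ha

160


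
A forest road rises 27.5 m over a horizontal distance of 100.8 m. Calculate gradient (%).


Formula: Gradient = rise / run * 100
Gradient = 27.5 / 100.8 * 100 = 27.3%

27.3


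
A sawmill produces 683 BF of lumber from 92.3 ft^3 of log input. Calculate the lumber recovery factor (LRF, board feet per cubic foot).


Formula: LRF = Lumber Output (BF) / Log Input (ft^3)
LRF = 683 BF / 92.3 ft^3
LRF = 7.4 BF/ft^3

7.4


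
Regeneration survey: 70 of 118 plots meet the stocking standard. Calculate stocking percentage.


Formula: Stocking % = stocked plots / total plots * 100
Stocking = 70 / 118 * 100
Stocking = 0.5932 * 100 = 59.3%

59.3


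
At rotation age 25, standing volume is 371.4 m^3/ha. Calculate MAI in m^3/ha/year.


Formula: MAI = Total Volume / Stand Age
MAI = 371.4 m^3/ha / 25 years
MAI = 14.86 m^3/ha/year

14.86


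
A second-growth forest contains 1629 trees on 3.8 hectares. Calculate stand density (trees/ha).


Formula: Stand Density = N_trees / Area_ha
Density = 1629 trees / 3.8 ha
Density = 429 trees/ha

429


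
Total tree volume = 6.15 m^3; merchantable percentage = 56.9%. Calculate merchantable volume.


Formula: MV = V_total * (merchantable_pct / 100)
Merchantable fraction = 56.9% / 100 = 0.569
MV = 6.15 m^3 * 0.569 = 3.499 m^3

3.499


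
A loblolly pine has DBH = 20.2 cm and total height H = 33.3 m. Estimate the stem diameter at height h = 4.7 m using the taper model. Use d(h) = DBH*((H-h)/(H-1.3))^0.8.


Taper: d(h) = DBH * ((H - h) / (H - 1.3))^0.8
Numerator = H - h = 33.3 - 4.7 = 28.6 m
Denominator = H - 1.3 = 33.3 - 1.3 = 32.0 m
Ratio = 28.6 / 32.0 = 0.89375
d = 20.2 * 0.89375^0.8 = 18.5 cm

18.5


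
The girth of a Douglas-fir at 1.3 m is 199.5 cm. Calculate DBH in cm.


Formula: DBH = C / pi
DBH = 199.5 / pi
pi = 3.14159...
DBH = 63.5 cm

63.5


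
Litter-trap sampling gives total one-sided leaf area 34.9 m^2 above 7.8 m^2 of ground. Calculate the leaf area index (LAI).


Formula: LAI = total leaf area / ground area  (dimensionless)
LAI = 34.9 m^2 / 7.8 m^2
LAI = 4.47

4.47


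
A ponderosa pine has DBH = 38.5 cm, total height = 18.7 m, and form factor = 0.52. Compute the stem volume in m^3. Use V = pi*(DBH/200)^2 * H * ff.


Formula: V = pi * (DBH/200)^2 * H * ff
Radius = DBH/200 = 38.5/200 = 0.1925 m
Radius^2 = 0.1925^2 = 0.03705625 m^2
V = pi * 0.03705625 * 18.7 * 0.52
V = 1.132 m^3

1.132


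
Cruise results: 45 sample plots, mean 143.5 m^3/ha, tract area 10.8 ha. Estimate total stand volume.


Formula: Total Volume = Mean Volume per ha * Total Area
Total Volume = 143.5 m^3/ha * 10.8 ha
Total Volume = 1550 m^3

1550


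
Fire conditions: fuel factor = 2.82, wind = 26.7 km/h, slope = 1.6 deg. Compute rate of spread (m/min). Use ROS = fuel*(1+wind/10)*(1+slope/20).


Formula: ROS = fuel * (1 + wind/10) * (1 + slope/20)
Wind factor = 1 + 26.7/10 = 3.67
Slope factor = 1 + 1.6/20 = 1.08
ROS = 2.82 * 3.67 * 1.08 = 11.18 m/min

11.18


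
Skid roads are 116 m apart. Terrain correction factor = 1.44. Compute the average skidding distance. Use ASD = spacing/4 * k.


Formula: ASD = (spacing / 4) * correction
Uncorrected distance = spacing / 4 = 116 / 4 = 29 m
ASD = 29 * 1.44 = 42 m

42


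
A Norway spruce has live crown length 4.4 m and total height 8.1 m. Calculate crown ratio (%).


Formula: Crown Ratio = (Crown Length / Total Height) * 100
CR = (4.4 m / 8.1 m) * 100
CR = 0.5432 * 100 = 54.3%

54.3


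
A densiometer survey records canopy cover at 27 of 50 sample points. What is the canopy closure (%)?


Formula: Canopy closure = covered points / total points * 100
Closure = 27 / 50 * 100
Closure = 0.54 * 100 = 54.0%

54.0


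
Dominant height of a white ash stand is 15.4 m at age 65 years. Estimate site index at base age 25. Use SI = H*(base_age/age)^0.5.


Formula: SI = H_dom * (base_age / age)^0.5
Age ratio = 25 / 65 = 0.38462
sqrt(age_ratio) = 0.62017
SI = 15.4 * 0.62017 = 9.6 m

9.6


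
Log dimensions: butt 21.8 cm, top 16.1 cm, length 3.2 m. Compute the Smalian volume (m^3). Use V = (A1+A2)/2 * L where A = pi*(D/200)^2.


Smalian: V = (A1 + A2)/2 * L,  A = pi*(D/200)^2
A1 = pi*(21.8/200)^2 = 0.037325 m^2
A2 = pi*(16.1/200)^2 = 0.020358 m^2
V = (0.037325+0.020358)/2*3.2 = 0.0923 m^3

0.0923


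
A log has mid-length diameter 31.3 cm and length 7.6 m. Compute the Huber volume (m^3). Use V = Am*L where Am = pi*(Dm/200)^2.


Huber: V = Am * L,  Am = pi*(Dm/200)^2
Am = pi*(31.3/200)^2 = 0.076945 m^2
V = 0.076945*7.6 = 0.5848 m^3

0.5848


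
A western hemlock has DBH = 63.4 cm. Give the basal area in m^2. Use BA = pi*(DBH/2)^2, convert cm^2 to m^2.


Formula: BA = pi * (DBH/2)^2 / 10000  (cm^2 to m^2)
Radius = DBH/2 = 63.4/2 = 31.7 cm
BA = pi * 31.7^2 / 10000
   = 3156.955 cm^2 / 10000
   = 0.3157 m^2

0.3157


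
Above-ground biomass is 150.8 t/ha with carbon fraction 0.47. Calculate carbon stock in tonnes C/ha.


Formula: Carbon Stock = Biomass * Carbon Fraction
C = 150.8 t/ha * 0.47
C = 70.9 t C/ha

70.9


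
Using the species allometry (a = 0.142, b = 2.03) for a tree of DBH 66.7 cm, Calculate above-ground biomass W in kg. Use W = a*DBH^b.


Formula: W = a * DBH^b  (allometric power law)
DBH^b = 66.7^2.03 = 5046.3276
W = 0.142 * 5046.3276 = 716.6 kg

716.6


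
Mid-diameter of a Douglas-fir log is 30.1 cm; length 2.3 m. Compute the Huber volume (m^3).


Huber: V = Am * L,  Am = pi*(Dm/200)^2
Am = pi*(30.1/200)^2 = 0.071158 m^2
V = 0.071158*2.3 = 0.1637 m^3

0.1637


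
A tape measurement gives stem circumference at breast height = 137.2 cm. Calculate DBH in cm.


Formula: DBH = C / pi
DBH = 137.2 / pi
pi = 3.14159...
DBH = 43.7 cm

43.7


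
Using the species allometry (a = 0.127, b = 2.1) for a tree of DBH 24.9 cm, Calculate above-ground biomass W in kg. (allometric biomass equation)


Formula: W = a * DBH^b  (allometric power law)
DBH^b = 24.9^2.1 = 855.1034
W = 0.127 * 855.1034 = 108.6 kg

108.6


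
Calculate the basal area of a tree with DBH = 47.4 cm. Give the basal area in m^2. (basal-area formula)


Formula: BA = pi * (DBH/2)^2 / 10000  (cm^2 to m^2)
Radius = DBH/2 = 47.4/2 = 23.7 cm
BA = pi * 23.7^2 / 10000
   = 1764.6012 cm^2 / 10000
   = 0.1765 m^2

0.1765


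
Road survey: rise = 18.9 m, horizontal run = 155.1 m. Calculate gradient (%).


Formula: Gradient = rise / run * 100
Gradient = 18.9 / 155.1 * 100 = 12.2%

12.2


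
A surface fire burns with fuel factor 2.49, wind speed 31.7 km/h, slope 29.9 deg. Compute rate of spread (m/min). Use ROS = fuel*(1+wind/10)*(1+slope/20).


Formula: ROS = fuel * (1 + wind/10) * (1 + slope/20)
Wind factor = 1 + 31.7/10 = 4.17
Slope factor = 1 + 29.9/20 = 2.495
ROS = 2.49 * 4.17 * 2.495 = 25.91 m/min

25.91


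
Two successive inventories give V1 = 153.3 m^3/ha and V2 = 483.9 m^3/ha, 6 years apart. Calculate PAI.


Formula: PAI = (V_T2 - V_T1) / (T2 - T1)
Volume increment = 483.9 - 153.3 = 330.6 m^3/ha
PAI = 330.6 / 6 = 55.1 m^3/ha/year

55.1


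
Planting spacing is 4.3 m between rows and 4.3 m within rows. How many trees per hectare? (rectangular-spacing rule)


Formula: TPH = 10000 m^2/ha / (spacing_x * spacing_y)
Area per tree = 4.3 m * 4.3 m = 18.49 m^2
TPH = 10000 / 18.49 = 541 trees/ha

541


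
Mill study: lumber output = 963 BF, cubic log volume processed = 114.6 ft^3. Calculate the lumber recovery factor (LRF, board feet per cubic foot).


Formula: LRF = Lumber Output (BF) / Log Input (ft^3)
LRF = 963 BF / 114.6 ft^3
LRF = 8.4 BF/ft^3

8.4


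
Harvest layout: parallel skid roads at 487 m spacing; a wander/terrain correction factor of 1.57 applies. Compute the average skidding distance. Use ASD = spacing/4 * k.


Formula: ASD = (spacing / 4) * correction
Uncorrected distance = spacing / 4 = 487 / 4 = 121.75 m
ASD = 121.75 * 1.57 = 191 m

191


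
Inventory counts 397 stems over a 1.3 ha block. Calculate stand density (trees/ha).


Formula: Stand Density = N_trees / Area_ha
Density = 397 trees / 1.3 ha
Density = 305 trees/ha

305


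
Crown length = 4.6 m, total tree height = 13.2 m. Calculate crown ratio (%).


Formula: Crown Ratio = (Crown Length / Total Height) * 100
CR = (4.6 m / 13.2 m) * 100
CR = 0.3485 * 100 = 34.8%

34.8


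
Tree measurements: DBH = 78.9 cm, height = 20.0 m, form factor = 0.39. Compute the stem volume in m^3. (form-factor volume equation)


Formula: V = pi * (DBH/200)^2 * H * ff
Radius = DBH/200 = 78.9/200 = 0.3945 m
Radius^2 = 0.3945^2 = 0.15563025 m^2
V = pi * 0.15563025 * 20.0 * 0.39
V = 3.814 m^3

3.814


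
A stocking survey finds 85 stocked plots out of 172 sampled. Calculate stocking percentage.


Formula: Stocking % = stocked plots / total plots * 100
Stocking = 85 / 172 * 100
Stocking = 0.4942 * 100 = 49.4%

49.4


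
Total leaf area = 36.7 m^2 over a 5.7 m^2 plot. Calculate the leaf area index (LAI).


Formula: LAI = total leaf area / ground area  (dimensionless)
LAI = 36.7 m^2 / 5.7 m^2
LAI = 6.44

6.44


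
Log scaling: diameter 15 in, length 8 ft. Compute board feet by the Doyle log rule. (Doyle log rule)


Doyle: BF = (D - 4)^2 * L / 16
Adjusted diameter = 15 - 4 = 11 in
(D-4)^2 = 11^2 = 121
BF = 121 * 8 / 16 = 61 BF

61


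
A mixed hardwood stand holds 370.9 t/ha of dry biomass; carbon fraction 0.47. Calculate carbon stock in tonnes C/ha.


Formula: Carbon Stock = Biomass * Carbon Fraction
C = 370.9 t/ha * 0.47
C = 174.3 t C/ha

174.3


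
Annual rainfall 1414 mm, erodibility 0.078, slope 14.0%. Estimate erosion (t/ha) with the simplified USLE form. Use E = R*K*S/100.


Formula: E = R * K * S / 100  (simplified USLE)
R * K = 1414 * 0.078 = 110.292
E = 110.292 * 14.0 / 100 = 15.44 t/ha

15.44


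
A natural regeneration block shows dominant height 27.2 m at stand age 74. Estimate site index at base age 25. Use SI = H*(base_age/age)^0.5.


Formula: SI = H_dom * (base_age / age)^0.5
Age ratio = 25 / 74 = 0.33784
sqrt(age_ratio) = 0.58124
SI = 27.2 * 0.58124 = 15.8 m

15.8


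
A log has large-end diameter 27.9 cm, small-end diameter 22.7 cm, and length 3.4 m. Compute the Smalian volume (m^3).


Smalian: V = (A1 + A2)/2 * L,  A = pi*(D/200)^2
A1 = pi*(27.9/200)^2 = 0.061136 m^2
A2 = pi*(22.7/200)^2 = 0.040471 m^2
V = (0.061136+0.040471)/2*3.4 = 0.1727 m^3

0.1727


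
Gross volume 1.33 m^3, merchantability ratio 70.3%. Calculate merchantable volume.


Formula: MV = V_total * (merchantable_pct / 100)
Merchantable fraction = 70.3% / 100 = 0.703
MV = 1.33 m^3 * 0.703 = 0.935 m^3

0.935


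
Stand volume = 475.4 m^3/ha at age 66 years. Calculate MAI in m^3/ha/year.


Formula: MAI = Total Volume / Stand Age
MAI = 475.4 m^3/ha / 66 years
MAI = 7.2 m^3/ha/year

7.2


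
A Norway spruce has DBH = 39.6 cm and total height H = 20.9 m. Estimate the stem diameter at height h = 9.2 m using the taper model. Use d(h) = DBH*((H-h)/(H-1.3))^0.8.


Taper: d(h) = DBH * ((H - h) / (H - 1.3))^0.8
Numerator = H - h = 20.9 - 9.2 = 11.7 m
Denominator = H - 1.3 = 20.9 - 1.3 = 19.6 m
Ratio = 11.7 / 19.6 = 0.59694
d = 39.6 * 0.59694^0.8 = 26.2 cm

26.2


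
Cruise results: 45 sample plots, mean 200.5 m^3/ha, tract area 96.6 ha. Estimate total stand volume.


Formula: Total Volume = Mean Volume per ha * Total Area
Total Volume = 200.5 m^3/ha * 96.6 ha
Total Volume = 19368 m^3

19368


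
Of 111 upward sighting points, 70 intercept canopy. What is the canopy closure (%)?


Formula: Canopy closure = covered points / total points * 100
Closure = 70 / 111 * 100
Closure = 0.6306 * 100 = 63.1%

63.1


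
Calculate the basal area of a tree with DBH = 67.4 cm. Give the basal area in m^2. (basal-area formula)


Formula: BA = pi * (DBH/2)^2 / 10000  (cm^2 to m^2)
Radius = DBH/2 = 67.4/2 = 33.7 cm
BA = pi * 33.7^2 / 10000
   = 3567.8754 cm^2 / 10000
   = 0.3568 m^2

0.3568


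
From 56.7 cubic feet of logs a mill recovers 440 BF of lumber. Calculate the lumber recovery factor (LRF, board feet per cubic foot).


Formula: LRF = Lumber Output (BF) / Log Input (ft^3)
LRF = 440 BF / 56.7 ft^3
LRF = 7.76 BF/ft^3

7.76


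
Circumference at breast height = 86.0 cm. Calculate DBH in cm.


Formula: DBH = C / pi
DBH = 86.0 / pi
pi = 3.14159...
DBH = 27.4 cm

27.4


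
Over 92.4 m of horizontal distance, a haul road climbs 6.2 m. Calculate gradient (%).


Formula: Gradient = rise / run * 100
Gradient = 6.2 / 92.4 * 100 = 6.7%

6.7


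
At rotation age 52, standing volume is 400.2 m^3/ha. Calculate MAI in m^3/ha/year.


Formula: MAI = Total Volume / Stand Age
MAI = 400.2 m^3/ha / 52 years
MAI = 7.7 m^3/ha/year

7.7


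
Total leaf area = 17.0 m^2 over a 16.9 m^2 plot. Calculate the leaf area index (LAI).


Formula: LAI = total leaf area / ground area  (dimensionless)
LAI = 17.0 m^2 / 16.9 m^2
LAI = 1.01

1.01


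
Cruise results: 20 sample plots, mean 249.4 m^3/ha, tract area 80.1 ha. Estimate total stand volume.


Formula: Total Volume = Mean Volume per ha * Total Area
Total Volume = 249.4 m^3/ha * 80.1 ha
Total Volume = 19977 m^3

19977


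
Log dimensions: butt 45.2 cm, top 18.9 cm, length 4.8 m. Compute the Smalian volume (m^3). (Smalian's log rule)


Smalian: V = (A1 + A2)/2 * L,  A = pi*(D/200)^2
A1 = pi*(45.2/200)^2 = 0.16046 m^2
A2 = pi*(18.9/200)^2 = 0.028055 m^2
V = (0.16046+0.028055)/2*4.8 = 0.4524 m^3

0.4524


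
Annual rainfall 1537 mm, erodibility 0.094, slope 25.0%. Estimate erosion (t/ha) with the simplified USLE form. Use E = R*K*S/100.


Formula: E = R * K * S / 100  (simplified USLE)
R * K = 1537 * 0.094 = 144.478
E = 144.478 * 25.0 / 100 = 36.12 t/ha

36.12


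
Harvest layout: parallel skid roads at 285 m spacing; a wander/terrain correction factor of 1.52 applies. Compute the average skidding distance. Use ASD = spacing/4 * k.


Formula: ASD = (spacing / 4) * correction
Uncorrected distance = spacing / 4 = 285 / 4 = 71.25 m
ASD = 71.25 * 1.52 = 108 m

108


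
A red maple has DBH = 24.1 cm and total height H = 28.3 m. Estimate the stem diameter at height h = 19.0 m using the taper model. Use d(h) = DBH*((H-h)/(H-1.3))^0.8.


Taper: d(h) = DBH * ((H - h) / (H - 1.3))^0.8
Numerator = H - h = 28.3 - 19.0 = 9.3 m
Denominator = H - 1.3 = 28.3 - 1.3 = 27.0 m
Ratio = 9.3 / 27.0 = 0.34444
d = 24.1 * 0.34444^0.8 = 10.3 cm

10.3


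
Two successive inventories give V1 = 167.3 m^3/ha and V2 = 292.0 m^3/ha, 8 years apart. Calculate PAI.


Formula: PAI = (V_T2 - V_T1) / (T2 - T1)
Volume increment = 292.0 - 167.3 = 124.7 m^3/ha
PAI = 124.7 / 8 = 15.59 m^3/ha/year

15.59


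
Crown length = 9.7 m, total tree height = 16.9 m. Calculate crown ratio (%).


Formula: Crown Ratio = (Crown Length / Total Height) * 100
CR = (9.7 m / 16.9 m) * 100
CR = 0.574 * 100 = 57.4%

57.4


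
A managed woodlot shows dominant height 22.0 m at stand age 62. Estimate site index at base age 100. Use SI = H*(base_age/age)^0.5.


Formula: SI = H_dom * (base_age / age)^0.5
Age ratio = 100 / 62 = 1.6129
sqrt(age_ratio) = 1.27
SI = 22.0 * 1.27 = 27.9 m

27.9


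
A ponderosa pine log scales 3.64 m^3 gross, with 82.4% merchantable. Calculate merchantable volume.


Formula: MV = V_total * (merchantable_pct / 100)
Merchantable fraction = 82.4% / 100 = 0.824
MV = 3.64 m^3 * 0.824 = 2.999 m^3

2.999


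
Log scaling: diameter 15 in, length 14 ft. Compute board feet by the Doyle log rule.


Doyle: BF = (D - 4)^2 * L / 16
Adjusted diameter = 15 - 4 = 11 in
(D-4)^2 = 11^2 = 121
BF = 121 * 14 / 16 = 106 BF

106


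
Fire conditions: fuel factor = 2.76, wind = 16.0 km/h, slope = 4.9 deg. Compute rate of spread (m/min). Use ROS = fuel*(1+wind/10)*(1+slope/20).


Formula: ROS = fuel * (1 + wind/10) * (1 + slope/20)
Wind factor = 1 + 16.0/10 = 2.6
Slope factor = 1 + 4.9/20 = 1.245
ROS = 2.76 * 2.6 * 1.245 = 8.93 m/min

8.93


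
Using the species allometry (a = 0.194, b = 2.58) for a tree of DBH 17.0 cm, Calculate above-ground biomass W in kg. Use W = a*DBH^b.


Formula: W = a * DBH^b  (allometric power law)
DBH^b = 17.0^2.58 = 1494.7144
W = 0.194 * 1494.7144 = 290.0 kg

290.0


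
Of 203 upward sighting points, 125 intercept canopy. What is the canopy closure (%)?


Formula: Canopy closure = covered points / total points * 100
Closure = 125 / 203 * 100
Closure = 0.6158 * 100 = 61.6%

61.6


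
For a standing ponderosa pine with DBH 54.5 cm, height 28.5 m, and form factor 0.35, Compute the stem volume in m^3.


Formula: V = pi * (DBH/200)^2 * H * ff
Radius = DBH/200 = 54.5/200 = 0.2725 m
Radius^2 = 0.2725^2 = 0.07425625 m^2
V = pi * 0.07425625 * 28.5 * 0.35
V = 2.327 m^3

2.327


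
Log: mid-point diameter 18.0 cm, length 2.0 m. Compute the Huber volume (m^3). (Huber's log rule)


Huber: V = Am * L,  Am = pi*(Dm/200)^2
Am = pi*(18.0/200)^2 = 0.025447 m^2
V = 0.025447*2.0 = 0.0509 m^3

0.0509


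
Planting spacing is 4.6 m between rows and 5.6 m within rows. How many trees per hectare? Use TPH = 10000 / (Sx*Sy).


Formula: TPH = 10000 m^2/ha / (spacing_x * spacing_y)
Area per tree = 4.6 m * 5.6 m = 25.76 m^2
TPH = 10000 / 25.76 = 388 trees/ha

388


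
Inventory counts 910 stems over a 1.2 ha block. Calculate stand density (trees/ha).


Formula: Stand Density = N_trees / Area_ha
Density = 910 trees / 1.2 ha
Density = 758 trees/ha

758


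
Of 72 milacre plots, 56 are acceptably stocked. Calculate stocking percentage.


Formula: Stocking % = stocked plots / total plots * 100
Stocking = 56 / 72 * 100
Stocking = 0.7778 * 100 = 77.8%

77.8


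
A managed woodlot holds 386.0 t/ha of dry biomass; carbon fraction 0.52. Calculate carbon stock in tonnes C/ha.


Formula: Carbon Stock = Biomass * Carbon Fraction
C = 386.0 t/ha * 0.52
C = 200.7 t C/ha

200.7


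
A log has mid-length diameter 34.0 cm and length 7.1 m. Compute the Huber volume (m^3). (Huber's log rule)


Huber: V = Am * L,  Am = pi*(Dm/200)^2
Am = pi*(34.0/200)^2 = 0.090792 m^2
V = 0.090792*7.1 = 0.6446 m^3

0.6446


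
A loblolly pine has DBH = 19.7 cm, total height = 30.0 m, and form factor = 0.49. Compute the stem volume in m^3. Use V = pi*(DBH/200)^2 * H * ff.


Formula: V = pi * (DBH/200)^2 * H * ff
Radius = DBH/200 = 19.7/200 = 0.0985 m
Radius^2 = 0.0985^2 = 0.00970225 m^2
V = pi * 0.00970225 * 30.0 * 0.49
V = 0.448 m^3

0.448


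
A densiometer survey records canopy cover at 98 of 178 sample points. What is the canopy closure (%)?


Formula: Canopy closure = covered points / total points * 100
Closure = 98 / 178 * 100
Closure = 0.5506 * 100 = 55.1%

55.1


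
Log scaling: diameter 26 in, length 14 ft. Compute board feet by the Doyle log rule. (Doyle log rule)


Doyle: BF = (D - 4)^2 * L / 16
Adjusted diameter = 26 - 4 = 22 in
(D-4)^2 = 22^2 = 484
BF = 484 * 14 / 16 = 424 BF

424


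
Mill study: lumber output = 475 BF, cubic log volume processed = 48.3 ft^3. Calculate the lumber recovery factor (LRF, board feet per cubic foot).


Formula: LRF = Lumber Output (BF) / Log Input (ft^3)
LRF = 475 BF / 48.3 ft^3
LRF = 9.83 BF/ft^3

9.83


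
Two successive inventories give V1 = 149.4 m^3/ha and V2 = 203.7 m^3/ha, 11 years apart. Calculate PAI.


Formula: PAI = (V_T2 - V_T1) / (T2 - T1)
Volume increment = 203.7 - 149.4 = 54.3 m^3/ha
PAI = 54.3 / 11 = 4.94 m^3/ha/year

4.94


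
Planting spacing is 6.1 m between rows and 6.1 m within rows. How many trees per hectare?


Formula: TPH = 10000 m^2/ha / (spacing_x * spacing_y)
Area per tree = 6.1 m * 6.1 m = 37.21 m^2
TPH = 10000 / 37.21 = 269 trees/ha

269


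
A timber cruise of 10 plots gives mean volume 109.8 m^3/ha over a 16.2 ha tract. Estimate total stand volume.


Formula: Total Volume = Mean Volume per ha * Total Area
Total Volume = 109.8 m^3/ha * 16.2 ha
Total Volume = 1779 m^3

1779


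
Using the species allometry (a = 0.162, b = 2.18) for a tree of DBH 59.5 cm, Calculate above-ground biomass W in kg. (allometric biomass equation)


Formula: W = a * DBH^b  (allometric power law)
DBH^b = 59.5^2.18 = 7386.6409
W = 0.162 * 7386.6409 = 1196.6 kg

1196.6


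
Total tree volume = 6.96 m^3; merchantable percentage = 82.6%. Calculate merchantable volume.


Formula: MV = V_total * (merchantable_pct / 100)
Merchantable fraction = 82.6% / 100 = 0.826
MV = 6.96 m^3 * 0.826 = 5.749 m^3

5.749


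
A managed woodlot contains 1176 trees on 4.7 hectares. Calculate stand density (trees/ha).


Formula: Stand Density = N_trees / Area_ha
Density = 1176 trees / 4.7 ha
Density = 250 trees/ha

250


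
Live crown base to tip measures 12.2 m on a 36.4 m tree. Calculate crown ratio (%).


Formula: Crown Ratio = (Crown Length / Total Height) * 100
CR = (12.2 m / 36.4 m) * 100
CR = 0.3352 * 100 = 33.5%

33.5


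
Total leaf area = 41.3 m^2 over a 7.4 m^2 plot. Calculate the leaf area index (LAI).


Formula: LAI = total leaf area / ground area  (dimensionless)
LAI = 41.3 m^2 / 7.4 m^2
LAI = 5.58

5.58


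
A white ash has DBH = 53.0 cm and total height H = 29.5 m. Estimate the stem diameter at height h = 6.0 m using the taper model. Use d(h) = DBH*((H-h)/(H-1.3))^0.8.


Taper: d(h) = DBH * ((H - h) / (H - 1.3))^0.8
Numerator = H - h = 29.5 - 6.0 = 23.5 m
Denominator = H - 1.3 = 29.5 - 1.3 = 28.2 m
Ratio = 23.5 / 28.2 = 0.83333
d = 53.0 * 0.83333^0.8 = 45.8 cm

45.8


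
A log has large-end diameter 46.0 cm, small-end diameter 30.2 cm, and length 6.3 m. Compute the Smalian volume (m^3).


Smalian: V = (A1 + A2)/2 * L,  A = pi*(D/200)^2
A1 = pi*(46.0/200)^2 = 0.16619 m^2
A2 = pi*(30.2/200)^2 = 0.071631 m^2
V = (0.16619+0.071631)/2*6.3 = 0.7491 m^3

0.7491


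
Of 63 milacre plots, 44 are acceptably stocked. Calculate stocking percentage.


Formula: Stocking % = stocked plots / total plots * 100
Stocking = 44 / 63 * 100
Stocking = 0.6984 * 100 = 69.8%

69.8


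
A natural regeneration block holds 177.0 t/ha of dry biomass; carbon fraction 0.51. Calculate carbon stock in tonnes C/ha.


Formula: Carbon Stock = Biomass * Carbon Fraction
C = 177.0 t/ha * 0.51
C = 90.3 t C/ha

90.3


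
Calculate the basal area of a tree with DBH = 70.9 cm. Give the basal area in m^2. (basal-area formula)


Formula: BA = pi * (DBH/2)^2 / 10000  (cm^2 to m^2)
Radius = DBH/2 = 70.9/2 = 35.45 cm
BA = pi * 35.45^2 / 10000
   = 3948.0473 cm^2 / 10000
   = 0.3948 m^2

0.3948


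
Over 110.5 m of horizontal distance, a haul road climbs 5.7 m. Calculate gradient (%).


Formula: Gradient = rise / run * 100
Gradient = 5.7 / 110.5 * 100 = 5.2%

5.2


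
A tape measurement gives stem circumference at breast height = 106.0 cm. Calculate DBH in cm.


Formula: DBH = C / pi
DBH = 106.0 / pi
pi = 3.14159...
DBH = 33.7 cm

33.7


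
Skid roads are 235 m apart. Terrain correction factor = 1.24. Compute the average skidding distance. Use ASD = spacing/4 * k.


Formula: ASD = (spacing / 4) * correction
Uncorrected distance = spacing / 4 = 235 / 4 = 58.75 m
ASD = 58.75 * 1.24 = 73 m

73


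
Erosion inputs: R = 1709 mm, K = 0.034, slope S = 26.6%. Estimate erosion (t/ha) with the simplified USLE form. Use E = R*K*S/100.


Formula: E = R * K * S / 100  (simplified USLE)
R * K = 1709 * 0.034 = 58.106
E = 58.106 * 26.6 / 100 = 15.46 t/ha

15.46


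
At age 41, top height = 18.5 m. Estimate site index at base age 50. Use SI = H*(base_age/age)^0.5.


Formula: SI = H_dom * (base_age / age)^0.5
Age ratio = 50 / 41 = 1.21951
sqrt(age_ratio) = 1.10432
SI = 18.5 * 1.10432 = 20.4 m

20.4
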